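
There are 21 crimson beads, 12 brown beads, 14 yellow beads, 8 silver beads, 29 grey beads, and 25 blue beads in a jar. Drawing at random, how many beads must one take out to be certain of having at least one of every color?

102

The hardest color to obtain is silver: we could draw every other bead first — 109 − 8 = 101 beads — without a single silver one.
The next draw must be silver, so 101 + 1 = 102.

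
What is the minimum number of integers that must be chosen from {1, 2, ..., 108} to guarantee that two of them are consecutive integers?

55

Partition {1, …, 108} into 54 pairs: {1,2}, {3,4}, …, {107,108}.
Choosing 54 integers — say the 54 even numbers 2, 4, …, 108 — takes one from each pair and avoids the property.
Choosing 55 forces two into the same pair by pigeonhole, and those are consecutive. So 55.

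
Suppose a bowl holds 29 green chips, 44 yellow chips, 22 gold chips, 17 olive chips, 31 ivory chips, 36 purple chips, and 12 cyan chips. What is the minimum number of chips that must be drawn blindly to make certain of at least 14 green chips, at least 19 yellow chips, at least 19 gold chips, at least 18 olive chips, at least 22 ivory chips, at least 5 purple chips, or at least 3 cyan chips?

94

The worst case stops just short of every target: 13 green, 18 yellow, 18 gold, 17 olive, 21 ivory, 4 purple, 2 cyan — 13 + 18 + 18 + 17 + 21 + 4 + 2 = 93 chips.
One more chip must push some color to its target, so 93 + 1 = 94.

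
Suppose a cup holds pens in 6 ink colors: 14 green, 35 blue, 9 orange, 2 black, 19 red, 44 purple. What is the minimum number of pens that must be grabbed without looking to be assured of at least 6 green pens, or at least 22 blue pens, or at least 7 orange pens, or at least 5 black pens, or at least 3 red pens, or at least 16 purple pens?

Each of the 6 ink colors has its own threshold; avoid all of them simultaneously.
The worst case stops just short of every target: 5 green, 21 blue, 6 orange, all 2 black, 2 red, 15 purple — 5 + 21 + 6 + 2 + 2 + 15 = 51 pens.
One more pen must push some ink color to its target, so 51 + 1 = 52.

52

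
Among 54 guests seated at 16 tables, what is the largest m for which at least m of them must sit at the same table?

4

If each of the 16 tables held at most 3, the total would be at most 16 × 3 = 48 < 54, a contradiction.
So at least one holds ⌈54/16⌉ = 4.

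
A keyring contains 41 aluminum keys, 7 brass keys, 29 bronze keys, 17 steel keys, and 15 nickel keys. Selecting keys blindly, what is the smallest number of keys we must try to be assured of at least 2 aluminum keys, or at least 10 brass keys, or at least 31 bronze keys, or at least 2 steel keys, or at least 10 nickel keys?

48

The worst case stops just short of every target: 1 aluminum, all 7 brass, all 29 bronze, 1 steel, 9 nickel — 1 + 7 + 29 + 1 + 9 = 47 keys.
One more key must push some type to its target, so 47 + 1 = 48.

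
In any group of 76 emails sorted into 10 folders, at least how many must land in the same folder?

8

The 76 emails fall into 10 folders.
If each of the 10 folders held at most 7, the total would be at most 10 × 7 = 70 < 76, a contradiction.
So at least one holds ⌈76/10⌉ = 8.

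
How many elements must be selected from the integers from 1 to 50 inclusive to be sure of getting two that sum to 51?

Partition {1, …, 50} into 25 pairs: {1,50}, {2,49}, …, {25,26}.
Choosing 25 integers — say the integers 1 through 25 — takes one from each pair and avoids the property.
Choosing 26 forces two into the same pair by pigeonhole, and those sum to 51. So 26.

26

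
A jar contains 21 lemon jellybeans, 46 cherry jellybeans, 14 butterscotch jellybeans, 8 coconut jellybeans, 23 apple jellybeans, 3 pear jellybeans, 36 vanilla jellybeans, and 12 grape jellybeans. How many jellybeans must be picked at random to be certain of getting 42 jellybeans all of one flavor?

159

In the worst case we take at most 41 of each flavor, but all 21 lemon, all 14 butterscotch, all 8 coconut, all 23 apple, all 3 pear, all 36 vanilla, and all 12 grape (fewer than 41), giving 21 + 41 + 14 + 8 + 23 + 3 + 36 + 12 = 158.
One more jellybean then forces some flavor to 42, so 158 + 1 = 159.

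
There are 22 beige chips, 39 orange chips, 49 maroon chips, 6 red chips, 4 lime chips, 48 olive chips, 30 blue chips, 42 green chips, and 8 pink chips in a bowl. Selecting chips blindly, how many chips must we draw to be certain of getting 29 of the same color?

181

In the worst case we take at most 28 of each color, but all 22 beige, all 6 red, all 4 lime, and all 8 pink (fewer than 28), giving 22 + 28 + 28 + 6 + 4 + 28 + 28 + 28 + 8 = 180.
One more chip then forces some color to 29, so 180 + 1 = 181.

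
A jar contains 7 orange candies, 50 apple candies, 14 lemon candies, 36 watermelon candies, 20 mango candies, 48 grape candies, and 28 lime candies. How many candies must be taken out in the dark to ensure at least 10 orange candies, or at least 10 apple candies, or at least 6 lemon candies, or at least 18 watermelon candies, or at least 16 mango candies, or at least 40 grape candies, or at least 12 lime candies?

Each of the 7 flavors has its own threshold; avoid all of them simultaneously.
The worst case stops just short of every target: all 7 orange, 9 apple, 5 lemon, 17 watermelon, 15 mango, 39 grape, 11 lime — 7 + 9 + 5 + 17 + 15 + 39 + 11 = 103 candies.
One more candy must push some flavor to its target, so 103 + 1 = 104.

104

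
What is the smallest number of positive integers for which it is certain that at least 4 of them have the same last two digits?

There are 100 possible two-digit endings acting as pigeonholes.
With 100 × 3 = 300 positive integers we could place exactly 3 in each, with no class reaching 4.
One more forces some class to hold 4, so 300 + 1 = 301.

301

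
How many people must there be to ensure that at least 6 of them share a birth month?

61

There are 12 months of the year acting as pigeonholes.
With 12 × 5 = 60 people we could place exactly 5 in each, with no class reaching 6.
One more forces some class to hold 6, so 60 + 1 = 61.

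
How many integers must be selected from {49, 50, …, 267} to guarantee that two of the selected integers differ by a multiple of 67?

Group the integers by remainder mod 67; there are 67 residue classes, each nonempty in this range.
Choosing one from each class (67 integers) avoids any shared remainder.
One more choice must repeat a class, so two differ by a multiple of 67. Hence 67 + 1 = 68.

68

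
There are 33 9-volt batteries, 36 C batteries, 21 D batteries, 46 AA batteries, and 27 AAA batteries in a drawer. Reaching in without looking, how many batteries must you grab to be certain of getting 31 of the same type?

Treat the 5 types as pigeonholes.
In the worst case we take at most 30 of each type, but all 21 D and all 27 AAA (fewer than 30), giving 30 + 30 + 21 + 30 + 27 = 138.
One more battery then forces some type to 31, so 138 + 1 = 139.

139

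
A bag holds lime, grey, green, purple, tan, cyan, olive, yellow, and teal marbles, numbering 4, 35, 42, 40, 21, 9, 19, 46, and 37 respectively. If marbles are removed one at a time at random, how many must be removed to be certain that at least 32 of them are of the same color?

In the worst case we take at most 31 of each color, but all 4 lime, all 21 tan, all 9 cyan, and all 19 olive (fewer than 31), giving 4 + 31 + 31 + 31 + 21 + 9 + 19 + 31 + 31 = 208.
One more marble then forces some color to 32, so 208 + 1 = 209.

209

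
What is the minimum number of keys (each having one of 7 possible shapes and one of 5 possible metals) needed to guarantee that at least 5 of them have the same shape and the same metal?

There are 7 × 5 = 35 (shape, metal) combinations acting as pigeonholes.
With 35 × 4 = 140 keys we could place exactly 4 in each, with no (shape, metal) pair reaching 5.
One more forces some (shape, metal) pair to hold 5, so 140 + 1 = 141.

141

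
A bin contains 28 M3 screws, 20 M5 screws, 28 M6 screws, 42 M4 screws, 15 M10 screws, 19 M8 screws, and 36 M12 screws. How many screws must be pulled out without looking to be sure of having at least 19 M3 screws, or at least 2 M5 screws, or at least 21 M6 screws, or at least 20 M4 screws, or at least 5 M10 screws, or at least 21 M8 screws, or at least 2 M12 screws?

The worst case stops just short of every target: 18 M3, 1 M5, 20 M6, 19 M4, 4 M10, all 19 M8, 1 M12 — 18 + 1 + 20 + 19 + 4 + 19 + 1 = 82 screws.
One more screw must push some size to its target, so 82 + 1 = 83.

83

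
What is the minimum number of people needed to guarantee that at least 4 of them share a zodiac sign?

There are 12 zodiac signs acting as pigeonholes.
With 12 × 3 = 36 people we could place exactly 3 in each, with no class reaching 4.
One more forces some class to hold 4, so 36 + 1 = 37.

37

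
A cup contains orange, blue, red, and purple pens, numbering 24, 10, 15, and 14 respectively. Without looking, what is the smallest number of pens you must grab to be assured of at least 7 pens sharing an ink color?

25

The worst case takes 6 pens of each ink color without reaching 7 of any: 4 × 6 = 24.
The next pen must bring some ink color to 7, so 24 + 1 = 25.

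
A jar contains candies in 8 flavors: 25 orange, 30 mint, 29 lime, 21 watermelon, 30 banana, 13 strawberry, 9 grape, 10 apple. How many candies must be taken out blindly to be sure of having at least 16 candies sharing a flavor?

108

In the worst case we take at most 15 of each flavor, but all 13 strawberry, all 9 grape, and all 10 apple (fewer than 15), giving 15 + 15 + 15 + 15 + 15 + 13 + 9 + 10 = 107.
One more candy then forces some flavor to 16, so 107 + 1 = 108.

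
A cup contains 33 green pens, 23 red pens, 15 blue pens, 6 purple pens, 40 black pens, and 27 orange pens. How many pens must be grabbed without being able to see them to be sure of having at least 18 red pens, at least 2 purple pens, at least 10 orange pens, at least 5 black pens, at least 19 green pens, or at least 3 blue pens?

The worst case stops just short of every target: 18 green, 17 red, 2 blue, 1 purple, 4 black, 9 orange — 18 + 17 + 2 + 1 + 4 + 9 = 51 pens.
One more pen must push some ink color to its target, so 51 + 1 = 52.

52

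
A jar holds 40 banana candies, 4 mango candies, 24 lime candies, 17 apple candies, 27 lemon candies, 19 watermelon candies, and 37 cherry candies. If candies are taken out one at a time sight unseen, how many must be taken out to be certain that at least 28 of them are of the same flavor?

Treat the 7 flavors as pigeonholes.
In the worst case we take at most 27 of each flavor, but all 4 mango, all 24 lime, all 17 apple, and all 19 watermelon (fewer than 27), giving 27 + 4 + 24 + 17 + 27 + 19 + 27 = 145.
One more candy then forces some flavor to 28, so 145 + 1 = 146.

146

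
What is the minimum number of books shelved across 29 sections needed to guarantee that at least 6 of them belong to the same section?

There are 29 sections acting as pigeonholes.
With 29 × 5 = 145 books we could place exactly 5 in each, with no class reaching 6.
One more forces some class to hold 6, so 145 + 1 = 146.

146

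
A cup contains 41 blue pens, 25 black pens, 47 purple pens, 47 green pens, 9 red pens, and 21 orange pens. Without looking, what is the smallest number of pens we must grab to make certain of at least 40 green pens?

To avoid green pens as long as possible, exhaust the other 5 ink colors first.
The worst case draws every non-green pen first: 41 + 25 + 47 + 9 + 21 = 143.
The next 40 draws are then forced to be green, giving 143 + 40 = 183.

183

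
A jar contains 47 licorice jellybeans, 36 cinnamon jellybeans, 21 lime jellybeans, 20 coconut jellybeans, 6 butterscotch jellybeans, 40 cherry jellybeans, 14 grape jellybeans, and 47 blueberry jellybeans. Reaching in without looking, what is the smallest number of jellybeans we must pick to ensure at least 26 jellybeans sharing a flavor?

Treat the 8 flavors as pigeonholes.
In the worst case we take at most 25 of each flavor, but all 21 lime, all 20 coconut, all 6 butterscotch, and all 14 grape (fewer than 25), giving 25 + 25 + 21 + 20 + 6 + 25 + 14 + 25 = 161.
One more jellybean then forces some flavor to 26, so 161 + 1 = 162.

162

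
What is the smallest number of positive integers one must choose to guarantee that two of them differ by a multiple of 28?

29

Two integers differ by a multiple of 28 exactly when they share a remainder mod 28.
There are 28 residue classes mod 28, so 28 integers can all lie in distinct classes.
One more integer must repeat a residue, giving a difference divisible by 28. So n = 28 + 1 = 29.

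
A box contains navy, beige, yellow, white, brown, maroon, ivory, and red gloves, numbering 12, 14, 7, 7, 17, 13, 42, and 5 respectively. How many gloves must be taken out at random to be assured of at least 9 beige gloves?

To avoid beige gloves as long as possible, exhaust the other 7 colors first.
The worst case draws every non-beige glove first: 12 + 7 + 7 + 17 + 13 + 42 + 5 = 103.
The next 9 draws are then forced to be beige, giving 103 + 9 = 112.

112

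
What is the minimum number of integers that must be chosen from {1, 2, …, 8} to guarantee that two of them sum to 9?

Partition {1, …, 8} into 4 pairs: {1,8}, {2,7}, …, {4,5}.
Choosing 4 integers — say the integers 1 through 4 — takes one from each pair and avoids the property.
Choosing 5 forces two into the same pair by pigeonhole, and those sum to 9. So 5.

5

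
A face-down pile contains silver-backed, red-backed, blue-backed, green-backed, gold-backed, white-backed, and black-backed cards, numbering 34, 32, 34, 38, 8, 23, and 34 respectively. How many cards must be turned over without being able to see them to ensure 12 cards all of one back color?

Treat the 7 back colors as pigeonholes.
In the worst case we take at most 11 of each back color, but all 8 gold-backed (fewer than 11), giving 11 + 11 + 11 + 11 + 8 + 11 + 11 = 74.
One more card then forces some back color to 12, so 74 + 1 = 75.

75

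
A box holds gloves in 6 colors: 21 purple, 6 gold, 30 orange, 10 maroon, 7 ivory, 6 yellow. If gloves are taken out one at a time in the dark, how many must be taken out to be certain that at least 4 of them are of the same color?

The worst case takes 3 gloves of each color without reaching 4 of any: 6 × 3 = 18.
The next glove must bring some color to 4, so 18 + 1 = 19.

19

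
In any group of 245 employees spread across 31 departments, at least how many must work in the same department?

8

If each of the 31 departments held at most 7, the total would be at most 31 × 7 = 217 < 245, a contradiction.
So at least one holds ⌈245/31⌉ = 8.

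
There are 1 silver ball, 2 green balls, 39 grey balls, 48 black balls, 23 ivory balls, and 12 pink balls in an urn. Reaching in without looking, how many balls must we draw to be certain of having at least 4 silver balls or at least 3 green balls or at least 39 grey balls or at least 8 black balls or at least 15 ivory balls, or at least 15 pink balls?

75

The worst case stops just short of every target: all 1 silver, 2 green, 38 grey, 7 black, 14 ivory, all 12 pink — 1 + 2 + 38 + 7 + 14 + 12 = 74 balls.
One more ball must push some color to its target, so 74 + 1 = 75.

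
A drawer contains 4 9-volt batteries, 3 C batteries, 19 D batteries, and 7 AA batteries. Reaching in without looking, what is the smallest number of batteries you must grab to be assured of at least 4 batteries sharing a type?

The worst case takes 3 batteries of each type without reaching 4 of any: 4 × 3 = 12.
The next battery must bring some type to 4, so 12 + 1 = 13.

13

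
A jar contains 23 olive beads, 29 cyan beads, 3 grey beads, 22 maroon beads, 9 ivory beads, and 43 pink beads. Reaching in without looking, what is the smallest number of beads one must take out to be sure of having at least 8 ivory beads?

The worst case draws every non-ivory bead first: 23 + 29 + 3 + 22 + 43 = 120.
The next 8 draws are then forced to be ivory, giving 120 + 8 = 128.

128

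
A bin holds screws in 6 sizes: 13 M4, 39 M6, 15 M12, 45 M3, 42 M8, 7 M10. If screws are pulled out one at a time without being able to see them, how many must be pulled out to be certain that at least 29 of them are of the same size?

120

In the worst case we take at most 28 of each size, but all 13 M4, all 15 M12, and all 7 M10 (fewer than 28), giving 13 + 28 + 15 + 28 + 28 + 7 = 119.
One more screw then forces some size to 29, so 119 + 1 = 120.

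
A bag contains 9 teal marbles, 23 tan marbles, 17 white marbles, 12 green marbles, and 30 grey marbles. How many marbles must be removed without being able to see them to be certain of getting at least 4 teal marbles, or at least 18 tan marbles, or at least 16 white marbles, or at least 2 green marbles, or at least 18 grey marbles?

54

Each of the 5 colors has its own threshold; avoid all of them simultaneously.
The worst case stops just short of every target: 3 teal, 17 tan, 15 white, 1 green, 17 grey — 3 + 17 + 15 + 1 + 17 = 53 marbles.
One more marble must push some color to its target, so 53 + 1 = 54.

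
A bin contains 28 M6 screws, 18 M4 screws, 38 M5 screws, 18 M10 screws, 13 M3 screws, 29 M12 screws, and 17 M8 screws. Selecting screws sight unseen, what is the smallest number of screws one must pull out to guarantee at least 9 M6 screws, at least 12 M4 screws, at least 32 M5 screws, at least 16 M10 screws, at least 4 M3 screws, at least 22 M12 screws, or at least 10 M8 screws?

99

Each of the 7 sizes has its own threshold; avoid all of them simultaneously.
The worst case stops just short of every target: 8 M6, 11 M4, 31 M5, 15 M10, 3 M3, 21 M12, 9 M8 — 8 + 11 + 31 + 15 + 3 + 21 + 9 = 98 screws.
One more screw must push some size to its target, so 98 + 1 = 99.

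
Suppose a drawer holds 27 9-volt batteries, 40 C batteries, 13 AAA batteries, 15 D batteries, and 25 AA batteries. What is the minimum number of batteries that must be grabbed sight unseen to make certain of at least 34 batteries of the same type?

In the worst case we take at most 33 of each type, but all 27 9-volt, all 13 AAA, all 15 D, and all 25 AA (fewer than 33), giving 27 + 33 + 13 + 15 + 25 = 113.
One more battery then forces some type to 34, so 113 + 1 = 114.

114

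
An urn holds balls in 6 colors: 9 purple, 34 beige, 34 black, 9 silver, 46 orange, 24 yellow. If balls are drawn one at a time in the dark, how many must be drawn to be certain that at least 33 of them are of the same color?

139

Treat the 6 colors as pigeonholes.
In the worst case we take at most 32 of each color, but all 9 purple, all 9 silver, and all 24 yellow (fewer than 32), giving 9 + 32 + 32 + 9 + 32 + 24 = 138.
One more ball then forces some color to 33, so 138 + 1 = 139.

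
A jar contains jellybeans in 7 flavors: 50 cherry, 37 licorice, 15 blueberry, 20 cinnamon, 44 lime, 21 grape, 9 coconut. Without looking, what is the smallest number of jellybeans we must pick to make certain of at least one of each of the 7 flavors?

The hardest flavor to obtain is coconut: we could draw every other jellybean first — 196 − 9 = 187 jellybeans — without a single coconut one.
The next draw must be coconut, so 187 + 1 = 188.

188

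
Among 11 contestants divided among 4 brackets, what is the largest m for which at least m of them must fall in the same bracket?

The 11 contestants fall into 4 brackets.
If each of the 4 brackets held at most 2, the total would be at most 4 × 2 = 8 < 11, a contradiction.
So at least one holds ⌈11/4⌉ = 3.

3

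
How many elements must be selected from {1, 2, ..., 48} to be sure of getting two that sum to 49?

Partition {1, …, 48} into 24 pairs: {1,48}, {2,47}, …, {24,25}.
Choosing 24 integers — say the integers 1 through 24 — takes one from each pair and avoids the property.
Choosing 25 forces two into the same pair by pigeonhole, and those sum to 49. So 25.

25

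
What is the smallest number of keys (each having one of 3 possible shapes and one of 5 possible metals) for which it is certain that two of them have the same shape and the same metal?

16

There are 3 × 5 = 15 (shape, metal) combinations acting as pigeonholes.
With 15 keys we could place one in each, avoiding any repeat.
One more forces some (shape, metal) pair to hold 2, so 15 + 1 = 16.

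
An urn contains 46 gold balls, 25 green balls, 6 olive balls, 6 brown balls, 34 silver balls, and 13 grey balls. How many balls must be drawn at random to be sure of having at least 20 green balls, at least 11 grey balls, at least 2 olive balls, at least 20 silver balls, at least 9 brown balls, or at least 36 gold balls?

91

The worst case stops just short of every target: 35 gold, 19 green, 1 olive, all 6 brown, 19 silver, 10 grey — 35 + 19 + 1 + 6 + 19 + 10 = 90 balls.
One more ball must push some color to its target, so 90 + 1 = 91.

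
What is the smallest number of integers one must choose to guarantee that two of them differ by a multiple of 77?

Two integers differ by a multiple of 77 exactly when they share a remainder mod 77.
There are 77 residue classes mod 77, so 77 integers can all lie in distinct classes.
One more integer must repeat a residue, giving a difference divisible by 77. So n = 77 + 1 = 78.

78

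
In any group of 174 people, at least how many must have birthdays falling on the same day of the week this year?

There are 7 days of the week, which serve as the pigeonholes.
If each of the 7 days of the week held at most 24, the total would be at most 7 × 24 = 168 < 174, a contradiction.
So at least one holds ⌈174/7⌉ = 25.

25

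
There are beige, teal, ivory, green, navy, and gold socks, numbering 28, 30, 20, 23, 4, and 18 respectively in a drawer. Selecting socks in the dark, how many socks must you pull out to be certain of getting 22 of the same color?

Treat the 6 colors as pigeonholes.
In the worst case we take at most 21 of each color, but all 20 ivory, all 4 navy, and all 18 gold (fewer than 21), giving 21 + 21 + 20 + 21 + 4 + 18 = 105.
One more sock then forces some color to 22, so 105 + 1 = 106.

106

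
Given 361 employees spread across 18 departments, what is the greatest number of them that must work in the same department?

The 361 employees fall into 18 departments.
If each of the 18 departments held at most 20, the total would be at most 18 × 20 = 360 < 361, a contradiction.
So at least one holds ⌈361/18⌉ = 21.

21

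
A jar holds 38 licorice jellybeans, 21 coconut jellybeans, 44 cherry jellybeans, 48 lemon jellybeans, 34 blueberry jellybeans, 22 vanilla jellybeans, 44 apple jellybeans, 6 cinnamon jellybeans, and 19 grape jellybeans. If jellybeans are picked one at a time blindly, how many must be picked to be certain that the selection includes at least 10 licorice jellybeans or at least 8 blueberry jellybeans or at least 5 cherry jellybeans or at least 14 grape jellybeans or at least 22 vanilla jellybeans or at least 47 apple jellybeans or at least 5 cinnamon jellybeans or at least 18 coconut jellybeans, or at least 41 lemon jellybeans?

The worst case stops just short of every target: 9 licorice, 17 coconut, 4 cherry, 40 lemon, 7 blueberry, 21 vanilla, all 44 apple, 4 cinnamon, 13 grape — 9 + 17 + 4 + 40 + 7 + 21 + 44 + 4 + 13 = 159 jellybeans.
One more jellybean must push some flavor to its target, so 159 + 1 = 160.

160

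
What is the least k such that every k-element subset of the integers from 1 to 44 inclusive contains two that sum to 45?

23

Partition {1, …, 44} into 22 pairs: {1,44}, {2,43}, …, {22,23}.
Choosing 22 integers — say the integers 1 through 22 — takes one from each pair and avoids the property.
Choosing 23 forces two into the same pair by pigeonhole, and those sum to 45. So 23.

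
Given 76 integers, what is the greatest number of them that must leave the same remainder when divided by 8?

If each of the 8 residue classes modulo 8 held at most 9, the total would be at most 8 × 9 = 72 < 76, a contradiction.
So at least one holds ⌈76/8⌉ = 10.

10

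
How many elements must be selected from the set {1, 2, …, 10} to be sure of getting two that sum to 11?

6

Partition {1, …, 10} into 5 pairs: {1,10}, {2,9}, …, {5,6}.
Choosing 5 integers — say the integers 1 through 5 — takes one from each pair and avoids the property.
Choosing 6 forces two into the same pair by pigeonhole, and those sum to 11. So 6.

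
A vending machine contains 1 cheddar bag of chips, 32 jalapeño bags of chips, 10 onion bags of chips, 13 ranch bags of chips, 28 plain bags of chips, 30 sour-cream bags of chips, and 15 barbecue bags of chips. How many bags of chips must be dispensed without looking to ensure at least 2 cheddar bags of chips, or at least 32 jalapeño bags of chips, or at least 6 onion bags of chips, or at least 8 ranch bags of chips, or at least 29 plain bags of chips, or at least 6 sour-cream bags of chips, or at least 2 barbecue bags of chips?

The worst case stops just short of every target: 1 cheddar, 31 jalapeño, 5 onion, 7 ranch, 28 plain, 5 sour-cream, 1 barbecue — 1 + 31 + 5 + 7 + 28 + 5 + 1 = 78 bags of chips.
One more bag of chips must push some flavor to its target, so 78 + 1 = 79.

79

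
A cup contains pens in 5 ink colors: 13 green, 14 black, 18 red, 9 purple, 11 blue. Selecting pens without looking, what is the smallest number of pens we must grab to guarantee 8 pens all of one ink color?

36

The worst case takes 7 pens of each ink color without reaching 8 of any: 5 × 7 = 35.
The next pen must bring some ink color to 8, so 35 + 1 = 36.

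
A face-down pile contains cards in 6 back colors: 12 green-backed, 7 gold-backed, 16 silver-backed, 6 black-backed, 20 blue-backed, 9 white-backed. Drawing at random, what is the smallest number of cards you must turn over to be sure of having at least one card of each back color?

The hardest back color to obtain is black-backed: we could draw every other card first — 70 − 6 = 64 cards — without a single black-backed one.
The next draw must be black-backed, so 64 + 1 = 65.

65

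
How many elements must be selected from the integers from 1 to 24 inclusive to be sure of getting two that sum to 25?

13

Partition {1, …, 24} into 12 pairs: {1,24}, {2,23}, …, {12,13}.
Choosing 12 integers — say the integers 1 through 12 — takes one from each pair and avoids the property.
Choosing 13 forces two into the same pair by pigeonhole, and those sum to 25. So 13.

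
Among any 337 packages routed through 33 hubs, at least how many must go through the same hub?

11

If each of the 33 hubs held at most 10, the total would be at most 33 × 10 = 330 < 337, a contradiction.
So at least one holds ⌈337/33⌉ = 11.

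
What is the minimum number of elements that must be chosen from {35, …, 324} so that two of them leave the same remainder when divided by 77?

78

Group the integers by remainder mod 77; there are 77 residue classes, each nonempty in this range.
Choosing one from each class (77 integers) avoids any shared remainder.
One more choice must repeat a class, so two differ by a multiple of 77. Hence 77 + 1 = 78.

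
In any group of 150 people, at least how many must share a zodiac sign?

If each of the 12 zodiac signs held at most 12, the total would be at most 12 × 12 = 144 < 150, a contradiction.
So at least one holds ⌈150/12⌉ = 13.

13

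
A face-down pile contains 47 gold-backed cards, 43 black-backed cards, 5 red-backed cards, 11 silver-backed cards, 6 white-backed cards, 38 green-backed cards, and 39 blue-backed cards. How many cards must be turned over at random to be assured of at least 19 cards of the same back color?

In the worst case we take at most 18 of each back color, but all 5 red-backed, all 11 silver-backed, and all 6 white-backed (fewer than 18), giving 18 + 18 + 5 + 11 + 6 + 18 + 18 = 94.
One more card then forces some back color to 19, so 94 + 1 = 95.

95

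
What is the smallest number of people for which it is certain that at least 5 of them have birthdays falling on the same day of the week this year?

There are 7 days of the week acting as pigeonholes.
With 7 × 4 = 28 people we could place exactly 4 in each, with no class reaching 5.
One more forces some class to hold 5, so 28 + 1 = 29.

29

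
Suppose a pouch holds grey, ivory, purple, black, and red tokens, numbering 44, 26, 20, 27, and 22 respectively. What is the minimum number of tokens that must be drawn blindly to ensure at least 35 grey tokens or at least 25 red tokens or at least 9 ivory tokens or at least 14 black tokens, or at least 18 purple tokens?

95

The worst case stops just short of every target: 34 grey, 8 ivory, 17 purple, 13 black, all 22 red — 34 + 8 + 17 + 13 + 22 = 94 tokens.
One more token must push some color to its target, so 94 + 1 = 95.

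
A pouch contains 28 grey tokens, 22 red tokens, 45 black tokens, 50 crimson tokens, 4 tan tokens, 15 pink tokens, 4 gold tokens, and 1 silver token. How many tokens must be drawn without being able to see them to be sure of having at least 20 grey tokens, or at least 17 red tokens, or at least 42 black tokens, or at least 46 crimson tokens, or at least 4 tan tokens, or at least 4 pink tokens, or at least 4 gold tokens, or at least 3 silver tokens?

132

The worst case stops just short of every target: 19 grey, 16 red, 41 black, 45 crimson, 3 tan, 3 pink, 3 gold, all 1 silver — 19 + 16 + 41 + 45 + 3 + 3 + 3 + 1 = 131 tokens.
One more token must push some color to its target, so 131 + 1 = 132.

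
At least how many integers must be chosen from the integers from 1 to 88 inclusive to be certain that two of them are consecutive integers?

45

Partition {1, …, 88} into 44 pairs: {1,2}, {3,4}, …, {87,88}.
Choosing 44 integers — say the 44 even numbers 2, 4, …, 88 — takes one from each pair and avoids the property.
Choosing 45 forces two into the same pair by pigeonhole, and those are consecutive. So 45.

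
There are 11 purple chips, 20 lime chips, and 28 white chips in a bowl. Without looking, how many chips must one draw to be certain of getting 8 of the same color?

The worst case takes 7 chips of each color without reaching 8 of any: 3 × 7 = 21.
The next chip must bring some color to 8, so 21 + 1 = 22.

22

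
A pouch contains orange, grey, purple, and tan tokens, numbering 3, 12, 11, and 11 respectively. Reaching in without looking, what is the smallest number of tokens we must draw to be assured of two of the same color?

5

The worst case takes 1 token of each color without reaching 2 of any: 4 × 1 = 4.
The next token must bring some color to 2, so 4 + 1 = 5.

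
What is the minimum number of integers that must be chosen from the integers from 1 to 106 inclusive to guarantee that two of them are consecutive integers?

54

Partition {1, …, 106} into 53 pairs: {1,2}, {3,4}, …, {105,106}.
Choosing 53 integers — say the 53 even numbers 2, 4, …, 106 — takes one from each pair and avoids the property.
Choosing 54 forces two into the same pair by pigeonhole, and those are consecutive. So 54.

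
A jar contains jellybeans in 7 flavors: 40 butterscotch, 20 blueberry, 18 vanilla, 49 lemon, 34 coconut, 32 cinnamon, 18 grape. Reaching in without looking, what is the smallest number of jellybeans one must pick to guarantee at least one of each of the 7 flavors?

The hardest flavor to obtain is vanilla: we could draw every other jellybean first — 211 − 18 = 193 jellybeans — without a single vanilla one.
The next draw must be vanilla, so 193 + 1 = 194.

194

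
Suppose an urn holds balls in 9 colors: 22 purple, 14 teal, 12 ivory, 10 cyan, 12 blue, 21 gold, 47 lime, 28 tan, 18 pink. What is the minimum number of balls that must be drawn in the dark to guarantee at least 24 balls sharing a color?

156

Treat the 9 colors as pigeonholes.
In the worst case we take at most 23 of each color, but all 22 purple, all 14 teal, all 12 ivory, all 10 cyan, all 12 blue, all 21 gold, and all 18 pink (fewer than 23), giving 22 + 14 + 12 + 10 + 12 + 21 + 23 + 23 + 18 = 155.
One more ball then forces some color to 24, so 155 + 1 = 156.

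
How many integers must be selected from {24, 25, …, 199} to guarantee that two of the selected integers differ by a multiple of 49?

Group the integers by remainder mod 49; there are 49 residue classes, each nonempty in this range.
Choosing one from each class (49 integers) avoids any shared remainder.
One more choice must repeat a class, so two differ by a multiple of 49. Hence 49 + 1 = 50.

50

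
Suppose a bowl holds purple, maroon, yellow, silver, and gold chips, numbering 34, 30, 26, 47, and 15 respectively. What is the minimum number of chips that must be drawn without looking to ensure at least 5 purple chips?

123

To avoid purple chips as long as possible, exhaust the other 4 colors first.
The worst case draws every non-purple chip first: 30 + 26 + 47 + 15 = 118.
The next 5 draws are then forced to be purple, giving 118 + 5 = 123.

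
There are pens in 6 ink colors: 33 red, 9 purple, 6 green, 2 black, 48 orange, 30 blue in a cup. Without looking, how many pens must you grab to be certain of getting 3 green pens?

125

The worst case draws every non-green pen first: 33 + 9 + 2 + 48 + 30 = 122.
The next 3 draws are then forced to be green, giving 122 + 3 = 125.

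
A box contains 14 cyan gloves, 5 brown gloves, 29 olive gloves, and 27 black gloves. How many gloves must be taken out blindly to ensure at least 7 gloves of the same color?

24

Treat the 4 colors as pigeonholes.
In the worst case we take at most 6 of each color, but all 5 brown (fewer than 6), giving 6 + 5 + 6 + 6 = 23.
One more glove then forces some color to 7, so 23 + 1 = 24.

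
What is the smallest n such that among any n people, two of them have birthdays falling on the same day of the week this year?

8

There are 7 days of the week acting as pigeonholes.
With 7 people we could place one in each, avoiding any repeat.
One more forces some class to hold 2, so 7 + 1 = 8.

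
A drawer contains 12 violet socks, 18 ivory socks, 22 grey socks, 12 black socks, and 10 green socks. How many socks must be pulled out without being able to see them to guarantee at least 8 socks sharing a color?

36

The worst case takes 7 socks of each color without reaching 8 of any: 5 × 7 = 35.
The next sock must bring some color to 8, so 35 + 1 = 36.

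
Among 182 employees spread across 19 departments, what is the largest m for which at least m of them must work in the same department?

If each of the 19 departments held at most 9, the total would be at most 19 × 9 = 171 < 182, a contradiction.
So at least one holds ⌈182/19⌉ = 10.

10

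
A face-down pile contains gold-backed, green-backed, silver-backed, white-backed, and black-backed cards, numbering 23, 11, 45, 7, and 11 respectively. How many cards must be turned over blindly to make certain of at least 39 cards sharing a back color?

In the worst case we take at most 38 of each back color, but all 23 gold-backed, all 11 green-backed, all 7 white-backed, and all 11 black-backed (fewer than 38), giving 23 + 11 + 38 + 7 + 11 = 90.
One more card then forces some back color to 39, so 90 + 1 = 91.

91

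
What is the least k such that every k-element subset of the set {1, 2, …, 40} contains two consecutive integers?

Partition {1, …, 40} into 20 pairs: {1,2}, {3,4}, …, {39,40}.
Choosing 20 integers — say the 20 even numbers 2, 4, …, 40 — takes one from each pair and avoids the property.
Choosing 21 forces two into the same pair by pigeonhole, and those are consecutive. So 21.

21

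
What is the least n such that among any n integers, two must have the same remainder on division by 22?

23

Two integers differ by a multiple of 22 exactly when they share a remainder mod 22.
There are 22 residue classes mod 22, so 22 integers can all lie in distinct classes.
One more integer must repeat a residue, giving a difference divisible by 22. So n = 22 + 1 = 23.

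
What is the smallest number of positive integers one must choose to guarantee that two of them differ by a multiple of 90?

91

Two integers differ by a multiple of 90 exactly when they share a remainder mod 90.
There are 90 residue classes mod 90, so 90 integers can all lie in distinct classes.
One more integer must repeat a residue, giving a difference divisible by 90. So n = 90 + 1 = 91.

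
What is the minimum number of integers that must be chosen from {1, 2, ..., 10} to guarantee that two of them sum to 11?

Partition {1, …, 10} into 5 pairs: {1,10}, {2,9}, …, {5,6}.
Choosing 5 integers — say the integers 1 through 5 — takes one from each pair and avoids the property.
Choosing 6 forces two into the same pair by pigeonhole, and those sum to 11. So 6.

6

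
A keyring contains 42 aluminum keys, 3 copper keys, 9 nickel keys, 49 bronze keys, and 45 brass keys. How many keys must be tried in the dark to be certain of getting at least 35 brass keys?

To avoid brass keys as long as possible, exhaust the other 4 types first.
The worst case draws every non-brass key first: 42 + 3 + 9 + 49 = 103.
The next 35 draws are then forced to be brass, giving 103 + 35 = 138.

138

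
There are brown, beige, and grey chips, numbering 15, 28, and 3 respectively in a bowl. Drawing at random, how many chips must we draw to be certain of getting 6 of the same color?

Treat the 3 colors as pigeonholes.
In the worst case we take at most 5 of each color, but all 3 grey (fewer than 5), giving 5 + 5 + 3 = 13.
One more chip then forces some color to 6, so 13 + 1 = 14.

14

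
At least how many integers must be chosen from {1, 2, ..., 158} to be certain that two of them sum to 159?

80

Partition {1, …, 158} into 79 pairs: {1,158}, {2,157}, …, {79,80}.
Choosing 79 integers — say the integers 1 through 79 — takes one from each pair and avoids the property.
Choosing 80 forces two into the same pair by pigeonhole, and those sum to 159. So 80.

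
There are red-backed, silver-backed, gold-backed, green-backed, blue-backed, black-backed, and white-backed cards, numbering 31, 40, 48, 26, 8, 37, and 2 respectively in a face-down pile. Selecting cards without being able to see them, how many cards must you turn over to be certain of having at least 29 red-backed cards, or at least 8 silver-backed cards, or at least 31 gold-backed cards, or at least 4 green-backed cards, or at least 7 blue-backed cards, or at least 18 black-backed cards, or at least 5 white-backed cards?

Each of the 7 back colors has its own threshold; avoid all of them simultaneously.
The worst case stops just short of every target: 28 red-backed, 7 silver-backed, 30 gold-backed, 3 green-backed, 6 blue-backed, 17 black-backed, all 2 white-backed — 28 + 7 + 30 + 3 + 6 + 17 + 2 = 93 cards.
One more card must push some back color to its target, so 93 + 1 = 94.

94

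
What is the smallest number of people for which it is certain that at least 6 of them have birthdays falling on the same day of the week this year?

There are 7 days of the week acting as pigeonholes.
With 7 × 5 = 35 people we could place exactly 5 in each, with no class reaching 6.
One more forces some class to hold 6, so 35 + 1 = 36.

36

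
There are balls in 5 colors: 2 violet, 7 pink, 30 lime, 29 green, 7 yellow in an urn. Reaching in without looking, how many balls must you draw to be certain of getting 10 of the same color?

35

In the worst case we take at most 9 of each color, but all 2 violet, all 7 pink, and all 7 yellow (fewer than 9), giving 2 + 7 + 9 + 9 + 7 = 34.
One more ball then forces some color to 10, so 34 + 1 = 35.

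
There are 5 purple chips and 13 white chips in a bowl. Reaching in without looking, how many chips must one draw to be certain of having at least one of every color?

The hardest color to obtain is purple: we could draw every other chip first — 18 − 5 = 13 chips — without a single purple one.
The next draw must be purple, so 13 + 1 = 14.

14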